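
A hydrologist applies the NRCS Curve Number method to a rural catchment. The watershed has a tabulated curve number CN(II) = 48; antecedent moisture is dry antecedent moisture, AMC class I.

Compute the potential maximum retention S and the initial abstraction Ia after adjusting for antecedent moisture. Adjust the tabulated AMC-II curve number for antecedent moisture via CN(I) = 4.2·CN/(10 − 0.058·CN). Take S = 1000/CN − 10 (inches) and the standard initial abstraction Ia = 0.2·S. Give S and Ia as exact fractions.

Adjust CN=48 to AMC I: 4.2·48/(10 − 0.058·48) → (1008/5) ÷ (902/125) = 12600/451 ≈ 27.938
Retention S: 1000/CN − 10 with CN=27.938 → S = 1625/63 ≈ 25.794 in
Ia = 0.2S: 0.2·25.794 = 5.159 in (exactly 325/63)

S = 1625/63 in ≈ 25.794 in; Ia = 325/63 in ≈ 5.159 in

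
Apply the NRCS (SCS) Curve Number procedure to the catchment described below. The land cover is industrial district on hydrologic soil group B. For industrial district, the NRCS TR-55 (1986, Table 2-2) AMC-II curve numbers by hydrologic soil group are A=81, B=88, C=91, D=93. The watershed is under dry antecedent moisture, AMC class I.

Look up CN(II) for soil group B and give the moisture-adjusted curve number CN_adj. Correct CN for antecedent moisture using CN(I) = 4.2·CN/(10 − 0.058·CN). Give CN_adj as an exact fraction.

CN_adj = 3850/51 ≈ 75.490

NRCS table: industrial district, soil group B → CN(II) = 88
CN(I) from CN(II)=88: (4.2·88)/(10 − 0.058·88) = 3850/51 ≈ 75.490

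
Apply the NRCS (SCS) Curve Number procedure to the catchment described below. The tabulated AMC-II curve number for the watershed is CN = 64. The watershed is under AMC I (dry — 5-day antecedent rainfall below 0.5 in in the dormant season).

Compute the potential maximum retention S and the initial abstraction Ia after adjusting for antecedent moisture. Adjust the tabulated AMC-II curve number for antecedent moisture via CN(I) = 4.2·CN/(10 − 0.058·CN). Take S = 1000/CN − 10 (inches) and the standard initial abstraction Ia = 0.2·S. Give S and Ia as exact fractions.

CN(I) from CN(II)=64: (4.2·64)/(10 − 0.058·64) = 5600/131 ≈ 42.748
S = 1000/(5600/131) − 10 = 375/28 in ≈ 13.393 in
Ia = 0.2·(375/28) = 75/28 in ≈ 2.679 in

S = 375/28 in ≈ 13.393 in; Ia = 75/28 in ≈ 2.679 in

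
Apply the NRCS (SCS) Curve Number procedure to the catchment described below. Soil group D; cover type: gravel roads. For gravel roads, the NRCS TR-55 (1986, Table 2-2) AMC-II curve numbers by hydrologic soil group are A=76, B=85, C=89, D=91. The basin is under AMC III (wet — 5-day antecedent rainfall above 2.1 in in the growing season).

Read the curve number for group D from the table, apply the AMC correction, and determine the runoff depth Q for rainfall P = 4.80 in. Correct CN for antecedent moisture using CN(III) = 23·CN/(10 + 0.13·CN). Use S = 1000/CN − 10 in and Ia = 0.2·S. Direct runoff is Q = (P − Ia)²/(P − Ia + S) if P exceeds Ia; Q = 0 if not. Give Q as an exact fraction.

Q = 101401926/23472995 in ≈ 4.320 in

NRCS table: gravel roads, soil group D → CN(II) = 91
Wet (AMC III): CN(III) = 23·91/(10 + 0.13·91) = 2093/(2183/100) = 209300/2183 ≈ 95.877
S = 1000/(209300/2183) − 10 = 900/2093 in ≈ 0.430 in
Ia = 0.2S: 0.2·0.430 = 0.086 in (exactly 180/2093)
Excess rainfall: 4.800 − 0.086 = 4.714 in; P > Ia so Q > 0
Runoff Q = (P−Ia)²/(P−Ia+S) = (4.714)²/(4.714+0.430) = 101401926/23472995 ≈ 4.320 in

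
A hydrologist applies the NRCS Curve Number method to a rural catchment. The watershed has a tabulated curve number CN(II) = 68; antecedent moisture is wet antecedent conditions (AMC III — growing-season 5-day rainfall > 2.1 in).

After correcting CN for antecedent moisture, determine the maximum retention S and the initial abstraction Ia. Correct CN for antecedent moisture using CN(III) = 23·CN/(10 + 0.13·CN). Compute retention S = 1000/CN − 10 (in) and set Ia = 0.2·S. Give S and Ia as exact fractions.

S = 800/391 in ≈ 2.046 in; Ia = 160/391 in ≈ 0.409 in

Wet (AMC III): CN(III) = 23·68/(10 + 0.13·68) = 1564/(471/25) = 39100/471 ≈ 83.015
Retention S: 1000/CN − 10 with CN=83.015 → S = 800/391 ≈ 2.046 in
Ia = 0.2S: 0.2·2.046 = 0.409 in (exactly 160/391)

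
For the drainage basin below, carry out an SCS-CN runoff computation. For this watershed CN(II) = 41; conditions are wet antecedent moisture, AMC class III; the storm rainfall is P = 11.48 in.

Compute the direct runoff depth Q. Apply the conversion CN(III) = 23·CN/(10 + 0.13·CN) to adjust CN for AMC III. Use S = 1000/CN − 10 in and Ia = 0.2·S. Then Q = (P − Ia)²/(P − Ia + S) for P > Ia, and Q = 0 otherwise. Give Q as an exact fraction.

Q = 58148981881/9162211575 in ≈ 6.347 in

CN(III) from CN(II)=41: (23·41)/(10 + 0.13·41) = 94300/1533 ≈ 61.513
Retention S: 1000/CN − 10 with CN=61.513 → S = 5900/943 ≈ 6.257 in
Initial abstraction Ia = S/5 = (5900/943)/5 = 1180/943 ≈ 1.251 in
Since P=11.480 > Ia=1.251: effective rainfall P−Ia = 241141/23575 in
Runoff Q = (P−Ia)²/(P−Ia+S) = (10.229)²/(10.229+6.257) = 58148981881/9162211575 ≈ 6.347 in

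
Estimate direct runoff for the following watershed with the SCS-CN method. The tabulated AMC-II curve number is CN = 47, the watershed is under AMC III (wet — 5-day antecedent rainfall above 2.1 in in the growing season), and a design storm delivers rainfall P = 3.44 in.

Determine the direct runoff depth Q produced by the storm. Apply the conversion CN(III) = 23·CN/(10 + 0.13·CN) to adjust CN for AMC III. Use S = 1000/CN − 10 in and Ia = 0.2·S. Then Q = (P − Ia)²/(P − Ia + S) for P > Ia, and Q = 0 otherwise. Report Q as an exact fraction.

Wet (AMC III): CN(III) = 23·47/(10 + 0.13·47) = 1081/(1611/100) = 108100/1611 ≈ 67.101
Max retention: S = 1000/(108100/1611) − 10 = 5300/1081 in (≈ 4.903 in)
Ia = 0.2·(5300/1081) = 1060/1081 in ≈ 0.981 in
Since P=3.440 > Ia=0.981: effective rainfall P−Ia = 66466/27025 in
Runoff Q = (P−Ia)²/(P−Ia+S) = (2.459)²/(2.459+4.903) = 2208864578/2688528075 ≈ 0.822 in

Q = 2208864578/2688528075 in ≈ 0.822 in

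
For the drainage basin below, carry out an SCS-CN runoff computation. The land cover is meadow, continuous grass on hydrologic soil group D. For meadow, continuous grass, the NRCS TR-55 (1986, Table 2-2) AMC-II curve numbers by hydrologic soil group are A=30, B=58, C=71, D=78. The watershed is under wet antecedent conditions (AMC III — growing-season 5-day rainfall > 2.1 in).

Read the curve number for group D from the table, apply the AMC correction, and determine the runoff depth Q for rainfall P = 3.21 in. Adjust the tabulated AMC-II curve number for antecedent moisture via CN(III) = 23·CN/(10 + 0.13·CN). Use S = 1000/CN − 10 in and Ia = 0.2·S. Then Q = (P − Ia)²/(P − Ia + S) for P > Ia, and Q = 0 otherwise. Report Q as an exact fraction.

NRCS table: meadow, continuous grass, soil group D → CN(II) = 78
Adjust CN=78 to AMC III: 23·78/(10 + 0.13·78) → 1794 ÷ (1007/50) = 89700/1007 ≈ 89.076
Retention S: 1000/CN − 10 with CN=89.076 → S = 1100/897 ≈ 1.226 in
Ia = 0.2S: 0.2·1.226 = 0.245 in (exactly 220/897)
Since P=3.210 > Ia=0.245: effective rainfall P−Ia = 265937/89700 in
Q: (265937/89700)² ÷ (375937/89700) = 70722487969/33721548900 in (≈ 2.097 in)

Q = 70722487969/33721548900 in ≈ 2.097 in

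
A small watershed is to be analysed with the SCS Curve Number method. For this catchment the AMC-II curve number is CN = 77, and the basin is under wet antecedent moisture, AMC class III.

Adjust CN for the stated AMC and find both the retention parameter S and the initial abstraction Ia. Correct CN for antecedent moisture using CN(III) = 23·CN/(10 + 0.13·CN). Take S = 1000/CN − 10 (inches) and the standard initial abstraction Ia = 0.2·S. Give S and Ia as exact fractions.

S = 100/77 in ≈ 1.299 in; Ia = 20/77 in ≈ 0.260 in

CN(III) from CN(II)=77: (23·77)/(10 + 0.13·77) = 7700/87 ≈ 88.506
S = 1000/(7700/87) − 10 = 100/77 in ≈ 1.299 in
Ia = 0.2·(100/77) = 20/77 in ≈ 0.260 in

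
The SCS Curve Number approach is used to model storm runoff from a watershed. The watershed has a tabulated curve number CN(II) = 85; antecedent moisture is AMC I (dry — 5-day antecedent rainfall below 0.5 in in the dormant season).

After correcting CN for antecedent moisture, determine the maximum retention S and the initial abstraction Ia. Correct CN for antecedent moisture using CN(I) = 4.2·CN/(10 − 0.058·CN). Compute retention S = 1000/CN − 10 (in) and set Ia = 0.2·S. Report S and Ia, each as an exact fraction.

S = 500/119 in ≈ 4.202 in; Ia = 100/119 in ≈ 0.840 in

Adjust CN=85 to AMC I: 4.2·85/(10 − 0.058·85) → 357 ÷ (507/100) = 11900/169 ≈ 70.414
Retention S: 1000/CN − 10 with CN=70.414 → S = 500/119 ≈ 4.202 in
Ia = 0.2·(500/119) = 100/119 in ≈ 0.840 in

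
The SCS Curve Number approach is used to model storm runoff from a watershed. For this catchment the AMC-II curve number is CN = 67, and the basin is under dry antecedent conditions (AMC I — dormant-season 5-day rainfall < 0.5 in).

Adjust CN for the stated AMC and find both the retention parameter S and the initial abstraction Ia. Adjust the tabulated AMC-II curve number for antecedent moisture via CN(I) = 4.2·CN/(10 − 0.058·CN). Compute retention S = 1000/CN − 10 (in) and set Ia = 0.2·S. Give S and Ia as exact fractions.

S = 5500/469 in ≈ 11.727 in; Ia = 1100/469 in ≈ 2.345 in

Dry (AMC I): CN(I) = 4.2·67/(10 − 0.058·67) = (1407/5)/(3057/500) = 46900/1019 ≈ 46.026
Max retention: S = 1000/(46900/1019) − 10 = 5500/469 in (≈ 11.727 in)
Ia = 0.2·(5500/469) = 1100/469 in ≈ 2.345 in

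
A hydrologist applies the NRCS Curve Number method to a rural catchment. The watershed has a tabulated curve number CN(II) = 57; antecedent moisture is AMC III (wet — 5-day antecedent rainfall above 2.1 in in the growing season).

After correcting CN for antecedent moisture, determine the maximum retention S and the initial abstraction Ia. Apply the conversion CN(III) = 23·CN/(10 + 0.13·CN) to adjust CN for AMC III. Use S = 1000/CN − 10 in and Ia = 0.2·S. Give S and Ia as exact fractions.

Wet (AMC III): CN(III) = 23·57/(10 + 0.13·57) = 1311/(1741/100) = 131100/1741 ≈ 75.302
Retention S: 1000/CN − 10 with CN=75.302 → S = 4300/1311 ≈ 3.280 in
Initial abstraction Ia = S/5 = (4300/1311)/5 = 860/1311 ≈ 0.656 in

S = 4300/1311 in ≈ 3.280 in; Ia = 860/1311 in ≈ 0.656 in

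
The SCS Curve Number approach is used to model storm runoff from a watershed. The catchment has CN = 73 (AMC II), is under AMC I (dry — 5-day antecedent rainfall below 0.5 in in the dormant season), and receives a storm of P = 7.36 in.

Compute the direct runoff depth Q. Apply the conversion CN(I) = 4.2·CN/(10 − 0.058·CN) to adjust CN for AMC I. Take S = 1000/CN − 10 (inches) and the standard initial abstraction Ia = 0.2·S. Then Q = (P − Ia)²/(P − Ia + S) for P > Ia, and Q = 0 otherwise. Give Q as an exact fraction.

Q = 639460322/293863325 in ≈ 2.176 in

Adjust CN=73 to AMC I: 4.2·73/(10 − 0.058·73) → (1533/5) ÷ (2883/500) = 51100/961 ≈ 53.174
Max retention: S = 1000/(51100/961) − 10 = 4500/511 in (≈ 8.806 in)
Ia = 0.2S: 0.2·8.806 = 1.761 in (exactly 900/511)
Since P=7.360 > Ia=1.761: effective rainfall P−Ia = 71524/12775 in
Q = (71524/12775)²/((71524/12775) + 4500/511) = (5115682576/163200625)/(184024/12775) = 639460322/293863325 in ≈ 2.176 in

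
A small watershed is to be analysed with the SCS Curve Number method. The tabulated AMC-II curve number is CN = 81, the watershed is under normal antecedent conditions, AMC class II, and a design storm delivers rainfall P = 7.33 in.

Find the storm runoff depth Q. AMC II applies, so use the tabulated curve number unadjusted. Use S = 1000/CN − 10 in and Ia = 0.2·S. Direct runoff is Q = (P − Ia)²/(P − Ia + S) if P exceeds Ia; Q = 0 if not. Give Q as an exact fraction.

Q = 3088358329/604041300 in ≈ 5.113 in

AMC II — tabulated CN = 81 applies directly.
Retention S: 1000/CN − 10 with CN=81.000 → S = 190/81 ≈ 2.346 in
Initial abstraction Ia = S/5 = (190/81)/5 = 38/81 ≈ 0.469 in
P − Ia = 7.330 − 0.469 = 55573/8100 ≈ 6.861 in (> 0, runoff occurs)
Q: (55573/8100)² ÷ (74573/8100) = 3088358329/604041300 in (≈ 5.113 in)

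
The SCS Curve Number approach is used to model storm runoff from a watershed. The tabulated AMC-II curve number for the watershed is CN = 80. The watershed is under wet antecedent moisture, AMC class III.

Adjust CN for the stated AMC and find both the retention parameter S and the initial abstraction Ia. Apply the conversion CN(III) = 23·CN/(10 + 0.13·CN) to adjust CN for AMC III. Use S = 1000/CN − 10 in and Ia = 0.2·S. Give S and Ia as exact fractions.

S = 25/23 in ≈ 1.087 in; Ia = 5/23 in ≈ 0.217 in

Adjust CN=80 to AMC III: 23·80/(10 + 0.13·80) → 1840 ÷ (102/5) = 4600/51 ≈ 90.196
Max retention: S = 1000/(4600/51) − 10 = 25/23 in (≈ 1.087 in)
Initial abstraction Ia = S/5 = (25/23)/5 = 5/23 ≈ 0.217 in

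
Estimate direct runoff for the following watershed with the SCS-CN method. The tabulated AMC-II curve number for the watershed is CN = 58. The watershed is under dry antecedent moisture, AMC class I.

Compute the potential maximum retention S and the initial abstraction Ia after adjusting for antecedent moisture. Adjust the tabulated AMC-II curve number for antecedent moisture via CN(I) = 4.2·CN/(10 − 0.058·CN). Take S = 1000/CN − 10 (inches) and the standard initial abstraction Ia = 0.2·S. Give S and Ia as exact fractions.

S = 500/29 in ≈ 17.241 in; Ia = 100/29 in ≈ 3.448 in

CN(I) from CN(II)=58: (4.2·58)/(10 − 0.058·58) = 2900/79 ≈ 36.709
Retention S: 1000/CN − 10 with CN=36.709 → S = 500/29 ≈ 17.241 in
Ia = 0.2·(500/29) = 100/29 in ≈ 3.448 in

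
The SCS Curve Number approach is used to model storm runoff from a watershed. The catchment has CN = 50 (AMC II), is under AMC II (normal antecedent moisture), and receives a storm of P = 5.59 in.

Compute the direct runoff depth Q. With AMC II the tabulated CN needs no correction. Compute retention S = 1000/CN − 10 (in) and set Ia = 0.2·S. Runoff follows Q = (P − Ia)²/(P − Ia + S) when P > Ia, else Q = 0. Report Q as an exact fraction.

Q = 128881/135900 in ≈ 0.948 in

CN(II) = 50; AMC II needs no correction.
S = 1000/50 − 10 = 10 in ≈ 10.000 in
Ia = 0.2S: 0.2·10.000 = 2.000 in (exactly 2)
P − Ia = 5.590 − 2.000 = 359/100 ≈ 3.590 in (> 0, runoff occurs)
Q = (359/100)²/((359/100) + 10) = (128881/10000)/(1359/100) = 128881/135900 in ≈ 0.948 in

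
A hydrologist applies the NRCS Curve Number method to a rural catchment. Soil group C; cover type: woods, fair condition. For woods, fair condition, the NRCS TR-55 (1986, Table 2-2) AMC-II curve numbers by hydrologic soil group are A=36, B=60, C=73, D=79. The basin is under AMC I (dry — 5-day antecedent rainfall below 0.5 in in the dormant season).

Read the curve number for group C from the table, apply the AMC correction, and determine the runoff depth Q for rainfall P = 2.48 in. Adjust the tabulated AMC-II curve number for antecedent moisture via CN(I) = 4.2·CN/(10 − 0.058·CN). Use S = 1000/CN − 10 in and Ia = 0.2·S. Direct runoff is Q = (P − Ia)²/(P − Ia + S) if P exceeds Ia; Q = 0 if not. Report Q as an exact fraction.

Q = 42154562/777243775 in ≈ 0.054 in

NRCS table: woods, fair condition, soil group C → CN(II) = 73
CN(I) from CN(II)=73: (4.2·73)/(10 − 0.058·73) = 51100/961 ≈ 53.174
Max retention: S = 1000/(51100/961) − 10 = 4500/511 in (≈ 8.806 in)
Ia = 0.2S: 0.2·8.806 = 1.761 in (exactly 900/511)
Excess rainfall: 2.480 − 1.761 = 0.719 in; P > Ia so Q > 0
Q: (9182/12775)² ÷ (121682/12775) = 42154562/777243775 in (≈ 0.054 in)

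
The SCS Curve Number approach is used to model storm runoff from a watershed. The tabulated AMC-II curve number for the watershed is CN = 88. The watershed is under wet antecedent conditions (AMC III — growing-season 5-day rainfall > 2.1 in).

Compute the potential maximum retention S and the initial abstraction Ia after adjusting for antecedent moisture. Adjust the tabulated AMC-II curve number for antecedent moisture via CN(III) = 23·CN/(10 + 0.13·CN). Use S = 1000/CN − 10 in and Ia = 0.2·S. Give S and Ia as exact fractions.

S = 150/253 in ≈ 0.593 in; Ia = 30/253 in ≈ 0.119 in

Adjust CN=88 to AMC III: 23·88/(10 + 0.13·88) → 2024 ÷ (536/25) = 6325/67 ≈ 94.403
S = 1000/(6325/67) − 10 = 150/253 in ≈ 0.593 in
Initial abstraction Ia = S/5 = (150/253)/5 = 30/253 ≈ 0.119 in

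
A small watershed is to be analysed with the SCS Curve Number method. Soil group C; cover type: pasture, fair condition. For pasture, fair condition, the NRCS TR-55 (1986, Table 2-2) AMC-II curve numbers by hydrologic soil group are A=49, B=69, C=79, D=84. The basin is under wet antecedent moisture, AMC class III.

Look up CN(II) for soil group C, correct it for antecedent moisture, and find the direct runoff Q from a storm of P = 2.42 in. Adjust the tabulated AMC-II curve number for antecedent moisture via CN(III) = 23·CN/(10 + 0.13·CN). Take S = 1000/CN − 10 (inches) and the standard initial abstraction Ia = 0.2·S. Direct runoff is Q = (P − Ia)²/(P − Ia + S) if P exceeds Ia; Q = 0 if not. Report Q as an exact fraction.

Q = 39544106449/27605408450 in ≈ 1.432 in

NRCS table: pasture, fair condition, soil group C → CN(II) = 79
CN(III) from CN(II)=79: (23·79)/(10 + 0.13·79) = 181700/2027 ≈ 89.640
S = 1000/(181700/2027) − 10 = 2100/1817 in ≈ 1.156 in
Initial abstraction Ia = S/5 = (2100/1817)/5 = 420/1817 ≈ 0.231 in
P − Ia = 2.420 − 0.231 = 198857/90850 ≈ 2.189 in (> 0, runoff occurs)
Q: (198857/90850)² ÷ (303857/90850) = 39544106449/27605408450 in (≈ 1.432 in)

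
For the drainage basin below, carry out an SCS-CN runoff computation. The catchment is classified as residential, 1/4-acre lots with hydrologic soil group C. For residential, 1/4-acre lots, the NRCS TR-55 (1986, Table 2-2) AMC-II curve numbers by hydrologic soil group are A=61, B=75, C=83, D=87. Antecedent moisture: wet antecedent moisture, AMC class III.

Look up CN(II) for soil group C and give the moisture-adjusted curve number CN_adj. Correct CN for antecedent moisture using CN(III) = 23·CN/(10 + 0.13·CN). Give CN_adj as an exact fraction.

CN_adj = 190900/2079 ≈ 91.823

NRCS table: residential, 1/4-acre lots, soil group C → CN(II) = 83
Wet (AMC III): CN(III) = 23·83/(10 + 0.13·83) = 1909/(2079/100) = 190900/2079 ≈ 91.823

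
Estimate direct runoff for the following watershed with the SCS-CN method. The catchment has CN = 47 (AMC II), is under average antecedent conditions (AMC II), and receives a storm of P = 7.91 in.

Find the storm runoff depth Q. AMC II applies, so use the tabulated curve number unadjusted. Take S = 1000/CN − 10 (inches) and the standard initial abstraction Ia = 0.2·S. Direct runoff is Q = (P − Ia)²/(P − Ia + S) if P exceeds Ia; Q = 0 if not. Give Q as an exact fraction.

Average conditions: CN = 47 (no AMC adjustment).
Retention S: 1000/CN − 10 with CN=47.000 → S = 530/47 ≈ 11.277 in
Ia = 0.2·(530/47) = 106/47 in ≈ 2.255 in
Excess rainfall: 7.910 − 2.255 = 5.655 in; P > Ia so Q > 0
Runoff Q = (P−Ia)²/(P−Ia+S) = (5.655)²/(5.655+11.277) = 706336929/374011900 ≈ 1.889 in

Q = 706336929/374011900 in ≈ 1.889 in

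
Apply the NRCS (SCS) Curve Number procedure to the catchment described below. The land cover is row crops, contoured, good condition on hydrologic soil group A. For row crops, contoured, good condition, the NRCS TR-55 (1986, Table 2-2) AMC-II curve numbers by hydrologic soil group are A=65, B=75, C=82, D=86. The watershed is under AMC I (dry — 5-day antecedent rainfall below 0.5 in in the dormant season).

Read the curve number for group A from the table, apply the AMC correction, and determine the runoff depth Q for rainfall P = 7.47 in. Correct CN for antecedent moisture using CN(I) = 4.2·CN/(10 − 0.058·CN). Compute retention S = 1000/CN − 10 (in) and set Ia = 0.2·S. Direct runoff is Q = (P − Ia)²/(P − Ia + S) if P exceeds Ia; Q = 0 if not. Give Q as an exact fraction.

Q = 366071689/269618700 in ≈ 1.358 in

NRCS table: row crops, contoured, good condition, soil group A → CN(II) = 65
Dry (AMC I): CN(I) = 4.2·65/(10 − 0.058·65) = 273/(623/100) = 3900/89 ≈ 43.820
S = 1000/(3900/89) − 10 = 500/39 in ≈ 12.821 in
Ia = 0.2S: 0.2·12.821 = 2.564 in (exactly 100/39)
Excess rainfall: 7.470 − 2.564 = 4.906 in; P > Ia so Q > 0
Q: (19133/3900)² ÷ (69133/3900) = 366071689/269618700 in (≈ 1.358 in)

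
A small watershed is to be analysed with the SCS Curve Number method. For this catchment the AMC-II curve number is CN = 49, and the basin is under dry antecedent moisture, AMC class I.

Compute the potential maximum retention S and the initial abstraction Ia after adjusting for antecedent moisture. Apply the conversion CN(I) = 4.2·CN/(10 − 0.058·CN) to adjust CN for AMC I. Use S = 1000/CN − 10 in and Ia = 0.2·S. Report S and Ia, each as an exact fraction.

CN(I) from CN(II)=49: (4.2·49)/(10 − 0.058·49) = 34300/1193 ≈ 28.751
S = 1000/(34300/1193) − 10 = 8500/343 in ≈ 24.781 in
Initial abstraction Ia = S/5 = (8500/343)/5 = 1700/343 ≈ 4.956 in

S = 8500/343 in ≈ 24.781 in; Ia = 1700/343 in ≈ 4.956 in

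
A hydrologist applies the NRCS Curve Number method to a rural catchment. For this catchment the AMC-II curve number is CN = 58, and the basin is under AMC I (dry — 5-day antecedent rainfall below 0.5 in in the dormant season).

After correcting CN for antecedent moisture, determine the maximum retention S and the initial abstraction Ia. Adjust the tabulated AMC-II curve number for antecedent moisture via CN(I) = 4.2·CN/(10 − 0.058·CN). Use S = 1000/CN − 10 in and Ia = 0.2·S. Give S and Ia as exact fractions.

S = 500/29 in ≈ 17.241 in; Ia = 100/29 in ≈ 3.448 in

Dry (AMC I): CN(I) = 4.2·58/(10 − 0.058·58) = (1218/5)/(1659/250) = 2900/79 ≈ 36.709
S = 1000/(2900/79) − 10 = 500/29 in ≈ 17.241 in
Initial abstraction Ia = S/5 = (500/29)/5 = 100/29 ≈ 3.448 in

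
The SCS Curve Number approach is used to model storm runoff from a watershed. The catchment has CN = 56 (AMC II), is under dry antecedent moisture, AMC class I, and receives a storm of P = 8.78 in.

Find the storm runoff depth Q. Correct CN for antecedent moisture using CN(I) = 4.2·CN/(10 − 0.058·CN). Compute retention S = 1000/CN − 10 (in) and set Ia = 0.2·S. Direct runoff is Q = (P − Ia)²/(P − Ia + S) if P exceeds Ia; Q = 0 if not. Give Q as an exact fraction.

Dry (AMC I): CN(I) = 4.2·56/(10 − 0.058·56) = (1176/5)/(844/125) = 7350/211 ≈ 34.834
Max retention: S = 1000/(7350/211) − 10 = 2750/147 in (≈ 18.707 in)
Initial abstraction Ia = S/5 = (2750/147)/5 = 550/147 ≈ 3.741 in
Since P=8.780 > Ia=3.741: effective rainfall P−Ia = 37033/7350 in
Q: (37033/7350)² ÷ (174533/7350) = 1371443089/1282817550 in (≈ 1.069 in)

Q = 1371443089/1282817550 in ≈ 1.069 in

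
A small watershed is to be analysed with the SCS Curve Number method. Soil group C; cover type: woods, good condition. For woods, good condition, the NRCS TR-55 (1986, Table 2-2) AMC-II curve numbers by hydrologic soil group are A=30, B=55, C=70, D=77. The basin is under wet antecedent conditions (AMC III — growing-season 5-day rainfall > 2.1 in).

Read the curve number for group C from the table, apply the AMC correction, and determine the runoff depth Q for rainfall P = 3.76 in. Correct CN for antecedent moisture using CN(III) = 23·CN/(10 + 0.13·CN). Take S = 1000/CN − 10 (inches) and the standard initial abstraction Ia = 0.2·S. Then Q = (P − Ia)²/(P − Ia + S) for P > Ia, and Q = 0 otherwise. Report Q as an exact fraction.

Q = 92942978/42532175 in ≈ 2.185 in

NRCS table: woods, good condition, soil group C → CN(II) = 70
CN(III) from CN(II)=70: (23·70)/(10 + 0.13·70) = 16100/191 ≈ 84.293
Max retention: S = 1000/(16100/191) − 10 = 300/161 in (≈ 1.863 in)
Ia = 0.2S: 0.2·1.863 = 0.373 in (exactly 60/161)
Since P=3.760 > Ia=0.373: effective rainfall P−Ia = 13634/4025 in
Q = (13634/4025)²/((13634/4025) + 300/161) = (185885956/16200625)/(21134/4025) = 92942978/42532175 in ≈ 2.185 in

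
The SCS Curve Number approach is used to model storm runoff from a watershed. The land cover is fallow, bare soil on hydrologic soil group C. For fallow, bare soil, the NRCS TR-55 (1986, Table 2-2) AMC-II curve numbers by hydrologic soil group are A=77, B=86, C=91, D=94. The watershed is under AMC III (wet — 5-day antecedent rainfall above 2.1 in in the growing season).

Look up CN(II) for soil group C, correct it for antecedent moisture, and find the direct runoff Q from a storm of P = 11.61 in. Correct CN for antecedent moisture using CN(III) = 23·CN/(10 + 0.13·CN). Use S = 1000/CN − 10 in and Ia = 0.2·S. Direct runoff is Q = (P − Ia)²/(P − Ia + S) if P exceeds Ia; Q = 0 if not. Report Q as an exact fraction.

Q = 646401528081/58184772100 in ≈ 11.109 in

NRCS table: fallow, bare soil, soil group C → CN(II) = 91
Adjust CN=91 to AMC III: 23·91/(10 + 0.13·91) → 2093 ÷ (2183/100) = 209300/2183 ≈ 95.877
Retention S: 1000/CN − 10 with CN=95.877 → S = 900/2093 ≈ 0.430 in
Initial abstraction Ia = S/5 = (900/2093)/5 = 180/2093 ≈ 0.086 in
Excess rainfall: 11.610 − 0.086 = 11.524 in; P > Ia so Q > 0
Q: (2411973/209300)² ÷ (2501973/209300) = 646401528081/58184772100 in (≈ 11.109 in)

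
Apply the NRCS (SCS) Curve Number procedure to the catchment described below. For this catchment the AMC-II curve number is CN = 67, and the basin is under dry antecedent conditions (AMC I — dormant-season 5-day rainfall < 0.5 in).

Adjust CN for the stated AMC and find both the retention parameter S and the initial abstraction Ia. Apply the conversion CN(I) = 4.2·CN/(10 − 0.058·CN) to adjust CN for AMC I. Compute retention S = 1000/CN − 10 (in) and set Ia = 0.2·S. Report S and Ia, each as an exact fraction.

S = 5500/469 in ≈ 11.727 in; Ia = 1100/469 in ≈ 2.345 in

Adjust CN=67 to AMC I: 4.2·67/(10 − 0.058·67) → (1407/5) ÷ (3057/500) = 46900/1019 ≈ 46.026
S = 1000/(46900/1019) − 10 = 5500/469 in ≈ 11.727 in
Initial abstraction Ia = S/5 = (5500/469)/5 = 1100/469 ≈ 2.345 in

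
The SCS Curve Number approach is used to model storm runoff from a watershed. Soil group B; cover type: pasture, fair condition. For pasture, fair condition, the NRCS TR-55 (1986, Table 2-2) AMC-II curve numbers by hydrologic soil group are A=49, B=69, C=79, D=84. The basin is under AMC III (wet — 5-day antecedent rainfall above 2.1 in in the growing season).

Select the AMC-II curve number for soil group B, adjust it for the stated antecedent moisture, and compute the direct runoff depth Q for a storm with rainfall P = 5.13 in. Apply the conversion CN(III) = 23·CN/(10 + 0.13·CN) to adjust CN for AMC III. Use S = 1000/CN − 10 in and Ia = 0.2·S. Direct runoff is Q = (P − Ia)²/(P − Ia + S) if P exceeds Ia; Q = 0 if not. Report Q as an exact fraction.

Q = 565701041161/168560189700 in ≈ 3.356 in

NRCS table: pasture, fair condition, soil group B → CN(II) = 69
CN(III) from CN(II)=69: (23·69)/(10 + 0.13·69) = 158700/1897 ≈ 83.658
Max retention: S = 1000/(158700/1897) − 10 = 3100/1587 in (≈ 1.953 in)
Ia = 0.2·(3100/1587) = 620/1587 in ≈ 0.391 in
Since P=5.130 > Ia=0.391: effective rainfall P−Ia = 752131/158700 in
Q: (752131/158700)² ÷ (1062131/158700) = 565701041161/168560189700 in (≈ 3.356 in)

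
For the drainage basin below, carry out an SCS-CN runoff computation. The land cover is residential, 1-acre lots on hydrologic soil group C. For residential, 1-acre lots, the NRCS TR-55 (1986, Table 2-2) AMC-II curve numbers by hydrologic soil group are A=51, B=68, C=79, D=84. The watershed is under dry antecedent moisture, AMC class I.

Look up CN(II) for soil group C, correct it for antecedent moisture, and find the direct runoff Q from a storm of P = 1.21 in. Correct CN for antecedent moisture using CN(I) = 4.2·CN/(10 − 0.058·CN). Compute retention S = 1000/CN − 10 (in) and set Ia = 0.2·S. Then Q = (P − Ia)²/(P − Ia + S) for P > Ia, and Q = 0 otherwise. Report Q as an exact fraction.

NRCS table: residential, 1-acre lots, soil group C → CN(II) = 79
Adjust CN=79 to AMC I: 4.2·79/(10 − 0.058·79) → (1659/5) ÷ (2709/500) = 7900/129 ≈ 61.240
Retention S: 1000/CN − 10 with CN=61.240 → S = 500/79 ≈ 6.329 in
Ia = 0.2S: 0.2·6.329 = 1.266 in (exactly 100/79)
P = 1.210 ≤ Ia = 1.266 in: entire storm abstracted, Q = 0.

Q = 0 in ≈ 0.000 in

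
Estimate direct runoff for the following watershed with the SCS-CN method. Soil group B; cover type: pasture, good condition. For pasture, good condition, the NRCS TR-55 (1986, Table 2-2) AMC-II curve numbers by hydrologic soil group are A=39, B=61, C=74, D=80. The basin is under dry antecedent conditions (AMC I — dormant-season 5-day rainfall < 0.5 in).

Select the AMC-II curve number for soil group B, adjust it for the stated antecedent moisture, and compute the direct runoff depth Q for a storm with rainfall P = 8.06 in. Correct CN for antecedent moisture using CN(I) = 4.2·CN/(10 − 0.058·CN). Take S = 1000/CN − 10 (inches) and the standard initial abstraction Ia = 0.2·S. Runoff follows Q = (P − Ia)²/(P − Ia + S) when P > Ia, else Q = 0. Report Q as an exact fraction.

Q = 882026197/709609950 in ≈ 1.243 in

NRCS table: pasture, good condition, soil group B → CN(II) = 61
Dry (AMC I): CN(I) = 4.2·61/(10 − 0.058·61) = (1281/5)/(3231/500) = 42700/1077 ≈ 39.647
Retention S: 1000/CN − 10 with CN=39.647 → S = 6500/427 ≈ 15.222 in
Initial abstraction Ia = S/5 = (6500/427)/5 = 1300/427 ≈ 3.044 in
Excess rainfall: 8.060 − 3.044 = 5.016 in; P > Ia so Q > 0
Q: (107081/21350)² ÷ (432081/21350) = 882026197/709609950 in (≈ 1.243 in)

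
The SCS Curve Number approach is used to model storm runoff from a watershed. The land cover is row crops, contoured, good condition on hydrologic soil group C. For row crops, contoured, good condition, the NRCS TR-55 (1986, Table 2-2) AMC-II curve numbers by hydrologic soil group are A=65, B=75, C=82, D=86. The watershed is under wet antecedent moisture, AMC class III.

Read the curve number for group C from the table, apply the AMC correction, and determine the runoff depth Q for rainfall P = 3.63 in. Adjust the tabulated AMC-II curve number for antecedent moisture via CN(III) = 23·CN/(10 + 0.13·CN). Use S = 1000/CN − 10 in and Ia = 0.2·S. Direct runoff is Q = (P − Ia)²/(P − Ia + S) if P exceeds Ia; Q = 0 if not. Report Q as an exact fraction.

Q = 35058775827/13023112900 in ≈ 2.692 in

NRCS table: row crops, contoured, good condition, soil group C → CN(II) = 82
Adjust CN=82 to AMC III: 23·82/(10 + 0.13·82) → 1886 ÷ (1033/50) = 94300/1033 ≈ 91.288
Retention S: 1000/CN − 10 with CN=91.288 → S = 900/943 ≈ 0.954 in
Initial abstraction Ia = S/5 = (900/943)/5 = 180/943 ≈ 0.191 in
P − Ia = 3.630 − 0.191 = 324309/94300 ≈ 3.439 in (> 0, runoff occurs)
Q = (324309/94300)²/((324309/94300) + 900/943) = (105176327481/8892490000)/(414309/94300) = 35058775827/13023112900 in ≈ 2.692 in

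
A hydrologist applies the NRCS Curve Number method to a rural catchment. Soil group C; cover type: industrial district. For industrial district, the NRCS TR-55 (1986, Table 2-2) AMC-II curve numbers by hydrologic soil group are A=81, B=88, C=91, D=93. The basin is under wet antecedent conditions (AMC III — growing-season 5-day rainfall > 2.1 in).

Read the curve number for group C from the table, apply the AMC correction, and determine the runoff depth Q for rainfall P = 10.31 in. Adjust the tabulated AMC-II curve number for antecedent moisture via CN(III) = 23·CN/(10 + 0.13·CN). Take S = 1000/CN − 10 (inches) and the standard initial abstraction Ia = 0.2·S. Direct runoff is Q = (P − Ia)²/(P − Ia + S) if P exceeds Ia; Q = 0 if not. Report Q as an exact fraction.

NRCS table: industrial district, soil group C → CN(II) = 91
Adjust CN=91 to AMC III: 23·91/(10 + 0.13·91) → 2093 ÷ (2183/100) = 209300/2183 ≈ 95.877
S = 1000/(209300/2183) − 10 = 900/2093 in ≈ 0.430 in
Initial abstraction Ia = S/5 = (900/2093)/5 = 180/2093 ≈ 0.086 in
Excess rainfall: 10.310 − 0.086 = 10.224 in; P > Ia so Q > 0
Q: (2139883/209300)² ÷ (2229883/209300) = 4579099253689/466714511900 in (≈ 9.811 in)

Q = 4579099253689/466714511900 in ≈ 9.811 in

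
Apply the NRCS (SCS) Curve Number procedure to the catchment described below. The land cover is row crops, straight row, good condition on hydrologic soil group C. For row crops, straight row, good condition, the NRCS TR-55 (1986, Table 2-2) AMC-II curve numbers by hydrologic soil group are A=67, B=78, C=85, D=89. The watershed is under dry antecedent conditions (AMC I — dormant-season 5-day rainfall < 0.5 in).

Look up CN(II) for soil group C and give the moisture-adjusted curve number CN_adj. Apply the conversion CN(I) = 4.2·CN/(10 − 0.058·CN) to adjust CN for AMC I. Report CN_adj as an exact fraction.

NRCS table: row crops, straight row, good condition, soil group C → CN(II) = 85
Adjust CN=85 to AMC I: 4.2·85/(10 − 0.058·85) → 357 ÷ (507/100) = 11900/169 ≈ 70.414

CN_adj = 11900/169 ≈ 70.414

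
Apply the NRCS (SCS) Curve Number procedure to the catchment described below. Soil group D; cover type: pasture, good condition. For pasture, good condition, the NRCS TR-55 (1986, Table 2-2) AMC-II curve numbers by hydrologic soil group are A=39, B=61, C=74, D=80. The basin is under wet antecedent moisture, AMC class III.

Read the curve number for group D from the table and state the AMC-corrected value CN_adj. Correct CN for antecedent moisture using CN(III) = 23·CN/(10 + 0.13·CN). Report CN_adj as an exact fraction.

CN_adj = 4600/51 ≈ 90.196

NRCS table: pasture, good condition, soil group D → CN(II) = 80
Wet (AMC III): CN(III) = 23·80/(10 + 0.13·80) = 1840/(102/5) = 4600/51 ≈ 90.196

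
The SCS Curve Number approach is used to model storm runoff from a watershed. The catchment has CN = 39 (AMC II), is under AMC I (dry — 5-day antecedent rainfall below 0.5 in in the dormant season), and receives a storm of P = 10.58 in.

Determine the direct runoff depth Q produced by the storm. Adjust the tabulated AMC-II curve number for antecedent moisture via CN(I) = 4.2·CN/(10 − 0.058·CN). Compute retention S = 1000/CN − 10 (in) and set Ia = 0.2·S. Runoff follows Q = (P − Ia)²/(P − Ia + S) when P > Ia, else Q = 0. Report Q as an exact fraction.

Q = 16448319001/67700628450 in ≈ 0.243 in

Dry (AMC I): CN(I) = 4.2·39/(10 − 0.058·39) = (819/5)/(3869/500) = 81900/3869 ≈ 21.168
Retention S: 1000/CN − 10 with CN=21.168 → S = 30500/819 ≈ 37.241 in
Initial abstraction Ia = S/5 = (30500/819)/5 = 6100/819 ≈ 7.448 in
Since P=10.580 > Ia=7.448: effective rainfall P−Ia = 128251/40950 in
Runoff Q = (P−Ia)²/(P−Ia+S) = (3.132)²/(3.132+37.241) = 16448319001/67700628450 ≈ 0.243 in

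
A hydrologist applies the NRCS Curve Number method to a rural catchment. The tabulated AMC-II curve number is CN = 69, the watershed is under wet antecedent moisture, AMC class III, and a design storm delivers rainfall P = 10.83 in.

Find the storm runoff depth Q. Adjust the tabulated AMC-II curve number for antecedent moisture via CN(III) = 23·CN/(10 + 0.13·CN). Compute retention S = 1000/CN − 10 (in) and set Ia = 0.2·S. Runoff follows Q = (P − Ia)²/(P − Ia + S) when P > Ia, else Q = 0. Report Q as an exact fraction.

Adjust CN=69 to AMC III: 23·69/(10 + 0.13·69) → 1587 ÷ (1897/100) = 158700/1897 ≈ 83.658
Retention S: 1000/CN − 10 with CN=83.658 → S = 3100/1587 ≈ 1.953 in
Initial abstraction Ia = S/5 = (3100/1587)/5 = 620/1587 ≈ 0.391 in
P − Ia = 10.830 − 0.391 = 1656721/158700 ≈ 10.439 in (> 0, runoff occurs)
Q: (1656721/158700)² ÷ (1966721/158700) = 2744724471841/312118622700 in (≈ 8.794 in)

Q = 2744724471841/312118622700 in ≈ 8.794 in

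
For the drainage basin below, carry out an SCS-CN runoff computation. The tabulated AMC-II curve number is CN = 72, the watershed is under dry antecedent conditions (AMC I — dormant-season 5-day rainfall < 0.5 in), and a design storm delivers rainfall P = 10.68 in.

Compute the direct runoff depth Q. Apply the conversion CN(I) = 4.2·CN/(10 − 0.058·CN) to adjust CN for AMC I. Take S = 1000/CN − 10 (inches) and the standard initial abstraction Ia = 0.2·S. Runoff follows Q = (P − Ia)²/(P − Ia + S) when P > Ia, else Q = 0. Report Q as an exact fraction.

Adjust CN=72 to AMC I: 4.2·72/(10 − 0.058·72) → (1512/5) ÷ (728/125) = 675/13 ≈ 51.923
Max retention: S = 1000/(675/13) − 10 = 250/27 in (≈ 9.259 in)
Ia = 0.2S: 0.2·9.259 = 1.852 in (exactly 50/27)
Excess rainfall: 10.680 − 1.852 = 8.828 in; P > Ia so Q > 0
Q: (5959/675)² ÷ (12209/675) = 35509681/8241075 in (≈ 4.309 in)

Q = 35509681/8241075 in ≈ 4.309 in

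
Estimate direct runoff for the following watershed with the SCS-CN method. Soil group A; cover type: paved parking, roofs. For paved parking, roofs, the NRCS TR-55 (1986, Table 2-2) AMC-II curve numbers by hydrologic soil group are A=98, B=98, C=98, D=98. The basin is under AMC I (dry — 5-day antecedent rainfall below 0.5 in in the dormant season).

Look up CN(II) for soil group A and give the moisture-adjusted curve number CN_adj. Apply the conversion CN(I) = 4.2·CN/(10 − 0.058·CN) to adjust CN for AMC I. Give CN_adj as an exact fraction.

CN_adj = 102900/1079 ≈ 95.366

NRCS table: paved parking, roofs, soil group A → CN(II) = 98
Adjust CN=98 to AMC I: 4.2·98/(10 − 0.058·98) → (2058/5) ÷ (1079/250) = 102900/1079 ≈ 95.366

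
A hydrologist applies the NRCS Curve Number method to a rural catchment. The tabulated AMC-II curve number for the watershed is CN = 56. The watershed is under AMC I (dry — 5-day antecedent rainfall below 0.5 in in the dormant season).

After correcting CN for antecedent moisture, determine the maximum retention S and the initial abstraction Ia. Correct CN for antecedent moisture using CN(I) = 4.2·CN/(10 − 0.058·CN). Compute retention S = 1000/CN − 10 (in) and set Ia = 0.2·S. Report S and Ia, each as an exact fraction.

Adjust CN=56 to AMC I: 4.2·56/(10 − 0.058·56) → (1176/5) ÷ (844/125) = 7350/211 ≈ 34.834
Max retention: S = 1000/(7350/211) − 10 = 2750/147 in (≈ 18.707 in)
Ia = 0.2·(2750/147) = 550/147 in ≈ 3.741 in

S = 2750/147 in ≈ 18.707 in; Ia = 550/147 in ≈ 3.741 in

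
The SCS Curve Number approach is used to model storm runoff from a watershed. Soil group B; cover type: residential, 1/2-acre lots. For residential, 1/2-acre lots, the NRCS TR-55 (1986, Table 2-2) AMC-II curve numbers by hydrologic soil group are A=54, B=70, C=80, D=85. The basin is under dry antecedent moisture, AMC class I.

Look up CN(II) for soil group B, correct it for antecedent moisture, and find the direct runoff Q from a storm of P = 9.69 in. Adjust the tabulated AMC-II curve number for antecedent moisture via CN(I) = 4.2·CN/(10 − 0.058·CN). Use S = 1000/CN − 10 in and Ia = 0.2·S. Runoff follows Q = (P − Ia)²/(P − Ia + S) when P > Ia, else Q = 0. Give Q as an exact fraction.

Q = 1404825361/428656900 in ≈ 3.277 in

NRCS table: residential, 1/2-acre lots, soil group B → CN(II) = 70
Dry (AMC I): CN(I) = 4.2·70/(10 − 0.058·70) = 294/(297/50) = 4900/99 ≈ 49.495
Max retention: S = 1000/(4900/99) − 10 = 500/49 in (≈ 10.204 in)
Ia = 0.2·(500/49) = 100/49 in ≈ 2.041 in
P − Ia = 9.690 − 2.041 = 37481/4900 ≈ 7.649 in (> 0, runoff occurs)
Q: (37481/4900)² ÷ (87481/4900) = 1404825361/428656900 in (≈ 3.277 in)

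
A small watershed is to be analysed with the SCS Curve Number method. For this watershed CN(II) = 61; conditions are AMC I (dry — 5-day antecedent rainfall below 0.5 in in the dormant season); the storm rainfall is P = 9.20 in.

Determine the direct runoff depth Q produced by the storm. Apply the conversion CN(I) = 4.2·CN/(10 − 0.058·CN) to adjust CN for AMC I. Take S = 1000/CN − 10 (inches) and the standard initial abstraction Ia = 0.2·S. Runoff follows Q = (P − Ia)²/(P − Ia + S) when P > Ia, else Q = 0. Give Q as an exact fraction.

Q = 86356082/48722835 in ≈ 1.772 in

Dry (AMC I): CN(I) = 4.2·61/(10 − 0.058·61) = (1281/5)/(3231/500) = 42700/1077 ≈ 39.647
Retention S: 1000/CN − 10 with CN=39.647 → S = 6500/427 ≈ 15.222 in
Ia = 0.2·(6500/427) = 1300/427 in ≈ 3.044 in
P − Ia = 9.200 − 3.044 = 13142/2135 ≈ 6.156 in (> 0, runoff occurs)
Q = (13142/2135)²/((13142/2135) + 6500/427) = (172712164/4558225)/(45642/2135) = 86356082/48722835 in ≈ 1.772 in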